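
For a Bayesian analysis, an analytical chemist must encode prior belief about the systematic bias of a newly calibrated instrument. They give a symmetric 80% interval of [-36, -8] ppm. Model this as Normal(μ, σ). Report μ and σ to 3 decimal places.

A symmetric 80% interval runs μ ± z·σ with z = 1.282.
Half-width = 14, so σ = 14/1.282 = 10.924.
μ is the interval midpoint, -22.000.

μ = -22.000, σ = 10.924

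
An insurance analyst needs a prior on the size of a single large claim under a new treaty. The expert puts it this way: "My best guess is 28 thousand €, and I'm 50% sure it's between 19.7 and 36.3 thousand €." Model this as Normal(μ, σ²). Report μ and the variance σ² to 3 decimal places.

μ = 28.000, σ² = 151.428

A symmetric 50% interval runs μ ± z·σ with z = 0.6745.
Half-width = 8.3, so σ = 8.3/0.6745 = 12.3056 and σ² = 151.428.
μ is the stated best guess, 28.000.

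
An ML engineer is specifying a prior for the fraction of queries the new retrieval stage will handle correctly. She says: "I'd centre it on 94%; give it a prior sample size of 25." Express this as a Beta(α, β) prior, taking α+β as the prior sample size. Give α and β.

Under the effective-sample-size interpretation, Beta(α, β) has prior mean α/(α+β) and prior sample size α+β.
So α+β = 25 and α/(α+β) = 0.94, giving α = 0.94·25 = 23.5 and β = 25 − 23.5 = 1.5.

α = 23.5, β = 1.5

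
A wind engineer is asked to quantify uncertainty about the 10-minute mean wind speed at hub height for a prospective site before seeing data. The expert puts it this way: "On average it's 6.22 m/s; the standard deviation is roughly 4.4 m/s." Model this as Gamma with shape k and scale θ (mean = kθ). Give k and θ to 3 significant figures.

k ≈ 2, θ ≈ 3.11

For Gamma(k, scale θ): mean = kθ, variance = kθ², so CV = 1/√k.
CV = SD/mean = 4.4/6.22 = 0.7074, hence k = 1/CV² = 2.
Then θ = mean/k = 6.22/2 = 3.11.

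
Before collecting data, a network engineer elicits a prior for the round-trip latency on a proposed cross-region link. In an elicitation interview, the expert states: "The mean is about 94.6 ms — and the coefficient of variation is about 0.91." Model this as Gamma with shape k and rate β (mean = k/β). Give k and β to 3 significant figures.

k ≈ 1.21, β ≈ 0.0128

For Gamma(k, rate β): mean = k/β, variance = k/β², so CV = 1/√k.
CV = 0.91, hence k = 1/CV² = 1.21.
Then β = k/mean = 1.21/94.6 = 0.0128.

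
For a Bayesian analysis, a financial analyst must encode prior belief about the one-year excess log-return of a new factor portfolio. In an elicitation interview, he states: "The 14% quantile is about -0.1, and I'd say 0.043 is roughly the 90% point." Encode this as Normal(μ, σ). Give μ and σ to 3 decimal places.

μ = -0.035, σ = 0.061

For Normal(μ,σ), the p-quantile is μ + z_p·σ. Here z_{0.14} = -1.08, z_{0.9} = 1.282.
So -0.1 = μ − 1.08σ and 0.043 = μ + 1.282σ.
Subtracting: σ = (0.043 − -0.1)/(1.282 − (-1.08)) = 0.061.
Then μ = -0.1 − (-1.08)·0.061 = -0.035.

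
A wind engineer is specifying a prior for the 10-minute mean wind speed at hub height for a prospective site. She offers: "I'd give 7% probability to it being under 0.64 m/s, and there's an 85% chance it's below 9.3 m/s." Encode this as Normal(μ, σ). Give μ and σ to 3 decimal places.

For Normal(μ,σ), the p-quantile is μ + z_p·σ. Here z_{0.07} = -1.476, z_{0.85} = 1.036.
So 0.64 = μ − 1.476σ and 9.3 = μ + 1.036σ.
Subtracting: σ = (9.3 − 0.64)/(1.036 − (-1.476)) = 3.447.
Then μ = 0.64 − (-1.476)·3.447 = 5.727.

μ = 5.727, σ = 3.447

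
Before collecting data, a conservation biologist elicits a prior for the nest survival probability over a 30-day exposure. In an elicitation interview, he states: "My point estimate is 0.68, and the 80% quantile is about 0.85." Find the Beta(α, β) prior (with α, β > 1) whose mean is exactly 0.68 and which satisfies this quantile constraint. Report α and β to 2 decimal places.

α ≈ 3.73, β ≈ 1.76

With mean 0.68 fixed, write α = 0.68s, β = 0.32s where s = α+β.
Need P(θ < 0.85) = 0.8 under Beta(0.68s, 0.32s). Normal approximation: (q−m)/√(m(1−m)/s) ≈ z_{0.8} = 0.842, so s ≈ 0.68·0.32·(0.842)²/(0.85−0.68)² = 5.3.
At s = 5.3: P(θ<0.85) ≈ 0.795. Adjusting to match 0.8 gives s ≈ 5.49.
So α = 0.68·5.49 ≈ 3.73, β = 0.32·5.49 ≈ 1.76.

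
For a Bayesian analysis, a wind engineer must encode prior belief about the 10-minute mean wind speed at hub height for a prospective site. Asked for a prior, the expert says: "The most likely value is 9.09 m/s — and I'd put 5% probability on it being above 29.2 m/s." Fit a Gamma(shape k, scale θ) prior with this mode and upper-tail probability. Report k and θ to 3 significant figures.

Gamma(k,θ) with k>1 has mode (k−1)θ, so θ = 9.09/(k−1).
Need P(X < 29.2) = 0.95 with θ tied to k this way. Start at k = 2, θ = 9.09: P(X<29.2) ≈ 0.830.
Too low — raise k to concentrate. Iterating converges to k ≈ 2.92.
Then θ = 9.09/(2.92−1) ≈ 4.72.

k ≈ 2.92, θ ≈ 4.72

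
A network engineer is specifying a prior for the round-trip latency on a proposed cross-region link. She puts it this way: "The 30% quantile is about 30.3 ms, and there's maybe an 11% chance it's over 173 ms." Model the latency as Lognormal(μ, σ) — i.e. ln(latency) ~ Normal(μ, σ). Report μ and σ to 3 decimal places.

If T ~ Lognormal(μ,σ) then ln T ~ Normal(μ,σ), so the p-quantile of ln T is μ + z_p·σ.
ln(30.3) = 3.411 and ln(173) = 5.153; z_{0.3} = -0.5244, z_{0.89} = 1.227.
σ = (5.153 − 3.411)/(1.227 − (-0.5244)) = 0.995.
μ = 3.411 − (-0.5244)·0.995 = 3.933.

μ ≈ 3.933, σ ≈ 0.995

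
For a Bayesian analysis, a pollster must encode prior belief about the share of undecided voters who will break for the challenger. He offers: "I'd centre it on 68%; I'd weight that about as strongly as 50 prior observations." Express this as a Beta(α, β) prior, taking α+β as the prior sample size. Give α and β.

α = 34, β = 16

Under the effective-sample-size interpretation, Beta(α, β) has prior mean α/(α+β) and prior sample size α+β.
So α+β = 50 and α/(α+β) = 0.68, giving α = 0.68·50 = 34 and β = 50 − 34 = 16.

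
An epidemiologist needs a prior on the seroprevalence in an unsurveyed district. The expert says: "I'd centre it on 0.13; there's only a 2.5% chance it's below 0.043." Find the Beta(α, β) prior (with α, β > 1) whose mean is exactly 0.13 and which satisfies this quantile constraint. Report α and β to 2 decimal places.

With mean 0.13 fixed, write α = 0.13s, β = 0.87s where s = α+β.
Need P(θ < 0.043) = 0.025 under Beta(0.13s, 0.87s). Normal approximation: (q−m)/√(m(1−m)/s) ≈ z_{0.025} = -1.96, so s ≈ 0.13·0.87·(-1.96)²/(0.043−0.13)² = 57.4.
At s = 57.4: P(θ<0.043) ≈ 0.006. Adjusting to match 0.025 gives s ≈ 36.30.
So α = 0.13·36.30 ≈ 4.72, β = 0.87·36.30 ≈ 31.58.

α ≈ 4.72, β ≈ 31.58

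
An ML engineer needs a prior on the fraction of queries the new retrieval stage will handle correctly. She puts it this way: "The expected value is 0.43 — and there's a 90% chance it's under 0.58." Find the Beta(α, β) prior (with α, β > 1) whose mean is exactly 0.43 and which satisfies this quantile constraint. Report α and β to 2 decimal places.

With mean 0.43 fixed, write α = 0.43s, β = 0.57s where s = α+β.
Need P(θ < 0.58) = 0.9 under Beta(0.43s, 0.57s). Normal approximation: (q−m)/√(m(1−m)/s) ≈ z_{0.9} = 1.28, so s ≈ 0.43·0.57·(1.28)²/(0.58−0.43)² = 17.9.
At s = 17.9: P(θ<0.58) ≈ 0.900. Adjusting to match 0.9 gives s ≈ 17.96.
So α = 0.43·17.96 ≈ 7.72, β = 0.57·17.96 ≈ 10.24.

α ≈ 7.72, β ≈ 10.24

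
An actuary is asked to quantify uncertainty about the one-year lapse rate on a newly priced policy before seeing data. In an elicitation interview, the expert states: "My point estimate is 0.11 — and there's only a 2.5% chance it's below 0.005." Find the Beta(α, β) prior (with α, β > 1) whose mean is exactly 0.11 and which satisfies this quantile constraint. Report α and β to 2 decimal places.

With mean 0.11 fixed, write α = 0.11s, β = 0.89s where s = α+β.
Need P(θ < 0.005) = 0.025 under Beta(0.11s, 0.89s). Normal approximation: (q−m)/√(m(1−m)/s) ≈ z_{0.025} = -1.96, so s ≈ 0.11·0.89·(-1.96)²/(0.005−0.11)² = 34.1.
At s = 34.1: P(θ<0.005) ≈ 0.000. Adjusting to match 0.025 gives s ≈ 10.73.
So α = 0.11·10.73 ≈ 1.18, β = 0.89·10.73 ≈ 9.55.

α ≈ 1.18, β ≈ 9.55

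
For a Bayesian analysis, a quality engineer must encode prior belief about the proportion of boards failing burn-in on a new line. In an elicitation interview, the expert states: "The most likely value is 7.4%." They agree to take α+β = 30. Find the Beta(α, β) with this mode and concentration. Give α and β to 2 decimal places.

α = 3.07, β = 26.93

For α,β > 1 the Beta mode is (α−1)/(α+β−2). With α+β = 30, the mode is (α−1)/28.
Set (α−1)/28 = 0.074 → α = 1 + 0.074·28 = 3.07.
β = 30 − α = 26.93.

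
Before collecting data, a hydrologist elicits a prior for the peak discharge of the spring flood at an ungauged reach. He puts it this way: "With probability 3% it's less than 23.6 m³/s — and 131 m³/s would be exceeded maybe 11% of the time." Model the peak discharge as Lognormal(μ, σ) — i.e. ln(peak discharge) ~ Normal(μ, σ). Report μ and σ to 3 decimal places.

μ ≈ 4.199, σ ≈ 0.552

If T ~ Lognormal(μ,σ) then ln T ~ Normal(μ,σ), so the p-quantile of ln T is μ + z_p·σ.
ln(23.6) = 3.161 and ln(131) = 4.875; z_{0.03} = -1.881, z_{0.89} = 1.227.
σ = (4.875 − 3.161)/(1.227 − (-1.881)) = 0.552.
μ = 3.161 − (-1.881)·0.552 = 4.199.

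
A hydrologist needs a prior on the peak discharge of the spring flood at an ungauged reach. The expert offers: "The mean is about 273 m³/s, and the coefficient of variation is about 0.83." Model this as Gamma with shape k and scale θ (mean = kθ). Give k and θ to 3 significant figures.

For Gamma(k, scale θ): mean = kθ, variance = kθ², so CV = 1/√k.
CV = 0.83, hence k = 1/CV² = 1.45.
Then θ = mean/k = 273/1.45 = 188.

k ≈ 1.45, θ ≈ 188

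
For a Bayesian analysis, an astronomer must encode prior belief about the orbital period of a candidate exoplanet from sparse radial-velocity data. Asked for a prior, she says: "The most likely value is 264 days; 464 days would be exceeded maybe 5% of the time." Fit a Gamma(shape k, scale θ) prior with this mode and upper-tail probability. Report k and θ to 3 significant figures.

Gamma(k,θ) with k>1 has mode (k−1)θ, so θ = 264/(k−1).
Need P(X < 464) = 0.95 with θ tied to k this way. Start at k = 2, θ = 264: P(X<464) ≈ 0.524.
Too low — raise k to concentrate. Iterating converges to k ≈ 9.77.
Then θ = 264/(9.77−1) ≈ 30.1.

k ≈ 9.77, θ ≈ 30.1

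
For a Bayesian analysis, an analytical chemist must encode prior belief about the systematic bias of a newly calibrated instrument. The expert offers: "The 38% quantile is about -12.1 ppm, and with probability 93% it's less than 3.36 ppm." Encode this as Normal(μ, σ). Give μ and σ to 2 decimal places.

μ = -9.45, σ = 8.68

For Normal(μ,σ), the p-quantile is μ + z_p·σ. Here z_{0.38} = -0.3055, z_{0.93} = 1.476.
So -12.1 = μ − 0.3055σ and 3.36 = μ + 1.476σ.
Subtracting: σ = (3.36 − -12.1)/(1.476 − (-0.3055)) = 8.68.
Then μ = -12.1 − (-0.3055)·8.68 = -9.45.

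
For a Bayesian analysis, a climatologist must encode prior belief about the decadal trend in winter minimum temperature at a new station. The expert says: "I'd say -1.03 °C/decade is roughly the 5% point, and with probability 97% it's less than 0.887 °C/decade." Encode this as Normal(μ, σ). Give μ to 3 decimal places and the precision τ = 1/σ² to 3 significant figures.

μ = -0.136, τ = 3.38

For Normal(μ,σ), the p-quantile is μ + z_p·σ. Here z_{0.05} = -1.645, z_{0.97} = 1.881.
So -1.03 = μ − 1.645σ and 0.887 = μ + 1.881σ.
Subtracting: σ = (0.887 − -1.03)/(1.881 − (-1.645)) = 0.544.
Then μ = -1.03 − (-1.645)·0.544 = -0.136.
Precision τ = 1/σ² = 1/0.5437² = 3.38.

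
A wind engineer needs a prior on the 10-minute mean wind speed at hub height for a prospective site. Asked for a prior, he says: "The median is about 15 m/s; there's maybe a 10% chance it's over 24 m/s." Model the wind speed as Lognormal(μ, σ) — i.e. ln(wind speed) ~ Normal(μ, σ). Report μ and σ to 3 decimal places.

μ ≈ 2.708, σ ≈ 0.367

If T ~ Lognormal(μ,σ) then ln T ~ Normal(μ,σ), so the p-quantile of ln T is μ + z_p·σ.
ln(15) = 2.708 and ln(24) = 3.178; z_{0.5} = 0, z_{0.9} = 1.282.
σ = (3.178 − 2.708)/(1.282 − (0)) = 0.367.
μ = 2.708 − (0)·0.367 = 2.708.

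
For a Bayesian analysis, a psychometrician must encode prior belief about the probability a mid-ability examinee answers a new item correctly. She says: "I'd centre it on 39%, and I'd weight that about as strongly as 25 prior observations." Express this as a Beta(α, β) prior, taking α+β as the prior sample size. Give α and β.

Under the effective-sample-size interpretation, Beta(α, β) has prior mean α/(α+β) and prior sample size α+β.
So α+β = 25 and α/(α+β) = 0.39, giving α = 0.39·25 = 9.75 and β = 25 − 9.75 = 15.25.

α = 9.75, β = 15.25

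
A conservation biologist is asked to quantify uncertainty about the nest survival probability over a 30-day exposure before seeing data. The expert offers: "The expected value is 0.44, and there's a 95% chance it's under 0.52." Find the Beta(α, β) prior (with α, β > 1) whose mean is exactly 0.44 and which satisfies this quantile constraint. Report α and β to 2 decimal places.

With mean 0.44 fixed, write α = 0.44s, β = 0.56s where s = α+β.
Need P(θ < 0.52) = 0.95 under Beta(0.44s, 0.56s). Normal approximation: (q−m)/√(m(1−m)/s) ≈ z_{0.95} = 1.64, so s ≈ 0.44·0.56·(1.64)²/(0.52−0.44)² = 104.2.
At s = 104.2: P(θ<0.52) ≈ 0.949. Adjusting to match 0.95 gives s ≈ 105.01.
So α = 0.44·105.01 ≈ 46.20, β = 0.56·105.01 ≈ 58.81.

α ≈ 46.20, β ≈ 58.81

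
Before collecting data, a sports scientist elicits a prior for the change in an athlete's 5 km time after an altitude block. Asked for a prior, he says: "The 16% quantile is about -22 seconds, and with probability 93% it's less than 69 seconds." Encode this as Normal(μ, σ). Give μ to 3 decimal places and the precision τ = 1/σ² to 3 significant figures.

For Normal(μ,σ), the p-quantile is μ + z_p·σ. Here z_{0.16} = -0.9945, z_{0.93} = 1.476.
So -22 = μ − 0.9945σ and 69 = μ + 1.476σ.
Subtracting: σ = (69 − -22)/(1.476 − (-0.9945)) = 36.838.
Then μ = -22 − (-0.9945)·36.838 = 14.634.
Precision τ = 1/σ² = 1/36.84² = 0.000737.

μ = 14.634, τ = 0.000737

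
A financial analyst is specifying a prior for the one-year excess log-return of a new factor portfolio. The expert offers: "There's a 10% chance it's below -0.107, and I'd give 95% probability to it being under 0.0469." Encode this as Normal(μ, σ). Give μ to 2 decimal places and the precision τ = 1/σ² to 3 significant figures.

μ = -0.04, τ = 362

The p-quantile of Normal(μ,σ) is μ + z_p·σ, with z_{0.1} = -1.282 and z_{0.95} = 1.645.
Eliminate σ: μ = (z₂·x₁ − z₁·x₂)/(z₂ − z₁) = (1.645·-0.107 − (-1.282)·0.0469)/2.926 = -0.04.
Then σ = (x₂ − x₁)/(z₂ − z₁) = (0.0469 − -0.107)/2.926 = 0.05.
Precision τ = 1/σ² = 1/0.05259² = 362.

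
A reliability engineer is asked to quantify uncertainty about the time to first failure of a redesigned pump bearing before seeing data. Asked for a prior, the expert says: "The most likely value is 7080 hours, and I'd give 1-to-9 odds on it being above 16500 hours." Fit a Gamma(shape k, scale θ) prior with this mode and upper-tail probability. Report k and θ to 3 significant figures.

Gamma(k,θ) with k>1 has mode (k−1)θ, so θ = 7080/(k−1).
Need P(X < 16500) = 0.9 with θ tied to k this way. Start at k = 2, θ = 7080: P(X<16500) ≈ 0.676.
Too low — raise k to concentrate. Iterating converges to k ≈ 3.69.
Then θ = 7080/(3.69−1) ≈ 2640.

k ≈ 3.69, θ ≈ 2640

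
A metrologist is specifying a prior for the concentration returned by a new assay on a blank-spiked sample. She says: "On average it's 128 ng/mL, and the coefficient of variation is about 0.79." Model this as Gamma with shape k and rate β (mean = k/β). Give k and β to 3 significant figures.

k ≈ 1.6, β ≈ 0.0125

For Gamma(k, rate β): mean = k/β, variance = k/β², so CV = 1/√k.
CV = 0.79, hence k = 1/CV² = 1.6.
Then β = k/mean = 1.6/128 = 0.0125.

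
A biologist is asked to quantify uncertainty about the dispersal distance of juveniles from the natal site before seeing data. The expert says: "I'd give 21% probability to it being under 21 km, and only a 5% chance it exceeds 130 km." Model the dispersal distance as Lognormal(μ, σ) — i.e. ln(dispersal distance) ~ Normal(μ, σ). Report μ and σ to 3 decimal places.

If T ~ Lognormal(μ,σ) then ln T ~ Normal(μ,σ), so the p-quantile of ln T is μ + z_p·σ.
ln(21) = 3.045 and ln(130) = 4.868; z_{0.21} = -0.8064, z_{0.95} = 1.645.
σ = (4.868 − 3.045)/(1.645 − (-0.8064)) = 0.744.
μ = 3.045 − (-0.8064)·0.744 = 3.644.

μ ≈ 3.644, σ ≈ 0.744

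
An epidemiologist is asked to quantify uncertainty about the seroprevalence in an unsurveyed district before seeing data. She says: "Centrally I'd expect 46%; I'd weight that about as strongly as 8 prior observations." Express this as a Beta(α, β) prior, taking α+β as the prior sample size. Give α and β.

α = 3.68, β = 4.32

Under the effective-sample-size interpretation, Beta(α, β) has prior mean α/(α+β) and prior sample size α+β.
So α+β = 8 and α/(α+β) = 0.46, giving α = 0.46·8 = 3.68 and β = 8 − 3.68 = 4.32.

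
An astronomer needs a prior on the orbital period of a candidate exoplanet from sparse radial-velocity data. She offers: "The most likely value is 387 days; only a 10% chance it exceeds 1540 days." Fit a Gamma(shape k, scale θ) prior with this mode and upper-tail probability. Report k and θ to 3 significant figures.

k ≈ 1.96, θ ≈ 401

Gamma(k,θ) with k>1 has mode (k−1)θ, so θ = 387/(k−1).
Need P(X < 1540) = 0.9 with θ tied to k this way. Start at k = 2, θ = 387: P(X<1540) ≈ 0.907.
Too high — lower k to spread out. Iterating converges to k ≈ 1.96.
Then θ = 387/(1.96−1) ≈ 401.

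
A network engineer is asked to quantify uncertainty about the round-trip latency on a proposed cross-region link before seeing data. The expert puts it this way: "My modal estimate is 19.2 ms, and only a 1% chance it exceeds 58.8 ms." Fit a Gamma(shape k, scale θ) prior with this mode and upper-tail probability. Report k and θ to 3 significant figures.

k ≈ 4.58, θ ≈ 5.37

Gamma(k,θ) with k>1 has mode (k−1)θ, so θ = 19.2/(k−1).
Need P(X < 58.8) = 0.99 with θ tied to k this way. Start at k = 2, θ = 19.2: P(X<58.8) ≈ 0.810.
Too low — raise k to concentrate. Iterating converges to k ≈ 4.58.
Then θ = 19.2/(4.58−1) ≈ 5.37.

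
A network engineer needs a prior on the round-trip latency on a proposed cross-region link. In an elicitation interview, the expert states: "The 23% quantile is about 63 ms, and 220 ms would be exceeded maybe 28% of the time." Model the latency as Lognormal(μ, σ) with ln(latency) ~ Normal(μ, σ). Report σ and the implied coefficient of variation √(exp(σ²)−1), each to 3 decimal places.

If T ~ Lognormal(μ,σ) then ln T ~ Normal(μ,σ), so the p-quantile of ln T is μ + z_p·σ.
ln(63) = 4.143 and ln(220) = 5.394; z_{0.23} = -0.7388, z_{0.72} = 0.5828.
σ = (5.394 − 4.143)/(0.5828 − (-0.7388)) = 0.946.
μ = 4.143 − (-0.7388)·0.946 = 4.842.
CV = √(exp(σ²)−1) = √(exp(0.8952)−1) = 1.203.

σ ≈ 0.946, CV ≈ 1.203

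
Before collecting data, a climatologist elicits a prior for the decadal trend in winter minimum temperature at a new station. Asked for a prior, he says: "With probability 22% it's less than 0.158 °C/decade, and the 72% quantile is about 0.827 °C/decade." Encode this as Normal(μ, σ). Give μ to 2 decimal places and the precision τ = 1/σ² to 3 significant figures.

μ = 0.54, τ = 4.1

For Normal(μ,σ), the p-quantile is μ + z_p·σ. Here z_{0.22} = -0.7722, z_{0.72} = 0.5828.
So 0.158 = μ − 0.7722σ and 0.827 = μ + 0.5828σ.
Subtracting: σ = (0.827 − 0.158)/(0.5828 − (-0.7722)) = 0.49.
Then μ = 0.158 − (-0.7722)·0.49 = 0.54.
Precision τ = 1/σ² = 1/0.4937² = 4.1.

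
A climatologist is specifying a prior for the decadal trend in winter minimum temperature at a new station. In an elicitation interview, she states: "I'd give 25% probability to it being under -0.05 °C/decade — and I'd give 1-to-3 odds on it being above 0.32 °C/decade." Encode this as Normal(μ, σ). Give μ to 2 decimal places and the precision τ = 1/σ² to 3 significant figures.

The p-quantile of Normal(μ,σ) is μ + z_p·σ, with z_{0.25} = -0.6745 and z_{0.75} = 0.6745.
Eliminate σ: μ = (z₂·x₁ − z₁·x₂)/(z₂ − z₁) = (0.6745·-0.05 − (-0.6745)·0.32)/1.349 = 0.14.
Then σ = (x₂ − x₁)/(z₂ − z₁) = (0.32 − -0.05)/1.349 = 0.27.
Precision τ = 1/σ² = 1/0.2743² = 13.3.

μ = 0.14, τ = 13.3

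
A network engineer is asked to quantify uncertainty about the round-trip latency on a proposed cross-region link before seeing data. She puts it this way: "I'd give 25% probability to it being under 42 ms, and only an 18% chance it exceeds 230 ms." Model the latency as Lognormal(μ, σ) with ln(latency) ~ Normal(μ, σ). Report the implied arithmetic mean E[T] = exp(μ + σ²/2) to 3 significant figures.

If T ~ Lognormal(μ,σ) then ln T ~ Normal(μ,σ), so the p-quantile of ln T is μ + z_p·σ.
ln(42) = 3.738 and ln(230) = 5.438; z_{0.25} = -0.6745, z_{0.82} = 0.9154.
σ = (5.438 − 3.738)/(0.9154 − (-0.6745)) = 1.070.
μ = 3.738 − (-0.6745)·1.070 = 4.459.
E[T] = exp(μ + σ²/2) = exp(4.459 + 0.5720) = 153 ms.

E[T] ≈ 153 ms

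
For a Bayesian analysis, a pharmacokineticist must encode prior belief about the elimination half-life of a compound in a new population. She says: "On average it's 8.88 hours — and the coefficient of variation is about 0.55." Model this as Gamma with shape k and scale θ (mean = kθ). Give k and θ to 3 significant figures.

For Gamma(k, scale θ): mean = kθ, variance = kθ², so CV = 1/√k.
CV = 0.55, hence k = 1/CV² = 3.31.
Then θ = mean/k = 8.88/3.31 = 2.69.

k ≈ 3.31, θ ≈ 2.69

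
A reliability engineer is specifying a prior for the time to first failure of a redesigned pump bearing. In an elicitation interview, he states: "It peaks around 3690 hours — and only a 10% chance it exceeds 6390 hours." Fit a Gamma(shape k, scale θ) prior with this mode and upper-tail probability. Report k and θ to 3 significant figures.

k ≈ 7.29, θ ≈ 587

Gamma(k,θ) with k>1 has mode (k−1)θ, so θ = 3690/(k−1).
Need P(X < 6390) = 0.9 with θ tied to k this way. Start at k = 2, θ = 3690: P(X<6390) ≈ 0.517.
Too low — raise k to concentrate. Iterating converges to k ≈ 7.29.
Then θ = 3690/(7.29−1) ≈ 587.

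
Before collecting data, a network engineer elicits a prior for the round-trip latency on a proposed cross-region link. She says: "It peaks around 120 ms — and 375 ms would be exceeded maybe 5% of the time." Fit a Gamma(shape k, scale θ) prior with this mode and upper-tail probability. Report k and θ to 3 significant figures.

Gamma(k,θ) with k>1 has mode (k−1)θ, so θ = 120/(k−1).
Need P(X < 375) = 0.95 with θ tied to k this way. Start at k = 2, θ = 120: P(X<375) ≈ 0.819.
Too low — raise k to concentrate. Iterating converges to k ≈ 3.03.
Then θ = 120/(3.03−1) ≈ 59.2.

k ≈ 3.03, θ ≈ 59.2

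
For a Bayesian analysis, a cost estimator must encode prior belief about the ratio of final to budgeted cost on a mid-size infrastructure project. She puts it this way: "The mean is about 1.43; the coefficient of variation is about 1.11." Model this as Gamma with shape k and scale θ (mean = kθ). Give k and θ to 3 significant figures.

k ≈ 0.812, θ ≈ 1.76

For Gamma(k, scale θ): mean = kθ, variance = kθ², so CV = 1/√k.
CV = 1.11, hence k = 1/CV² = 0.812.
Then θ = mean/k = 1.43/0.812 = 1.76.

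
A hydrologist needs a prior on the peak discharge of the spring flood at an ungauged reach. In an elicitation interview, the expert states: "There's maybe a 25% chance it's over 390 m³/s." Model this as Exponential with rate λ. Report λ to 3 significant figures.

P(T > 390.0) = e^(−λ·390.0) = 0.25, so λ = −ln(0.25)/390.0 = 0.00355.

λ ≈ 0.00355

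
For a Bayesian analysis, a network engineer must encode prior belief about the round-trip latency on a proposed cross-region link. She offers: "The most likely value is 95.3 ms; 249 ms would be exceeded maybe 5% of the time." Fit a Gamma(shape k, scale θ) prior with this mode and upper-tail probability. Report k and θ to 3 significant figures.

Gamma(k,θ) with k>1 has mode (k−1)θ, so θ = 95.3/(k−1).
Need P(X < 249) = 0.95 with θ tied to k this way. Start at k = 2, θ = 95.3: P(X<249) ≈ 0.735.
Too low — raise k to concentrate. Iterating converges to k ≈ 3.93.
Then θ = 95.3/(3.93−1) ≈ 32.5.

k ≈ 3.93, θ ≈ 32.5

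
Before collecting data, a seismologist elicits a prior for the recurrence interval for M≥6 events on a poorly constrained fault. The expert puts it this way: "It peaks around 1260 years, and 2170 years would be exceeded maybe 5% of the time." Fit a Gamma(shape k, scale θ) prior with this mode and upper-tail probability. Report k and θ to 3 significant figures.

k ≈ 10.4, θ ≈ 133

Gamma(k,θ) with k>1 has mode (k−1)θ, so θ = 1260/(k−1).
Need P(X < 2170) = 0.95 with θ tied to k this way. Start at k = 2, θ = 1260: P(X<2170) ≈ 0.514.
Too low — raise k to concentrate. Iterating converges to k ≈ 10.4.
Then θ = 1260/(10.4−1) ≈ 133.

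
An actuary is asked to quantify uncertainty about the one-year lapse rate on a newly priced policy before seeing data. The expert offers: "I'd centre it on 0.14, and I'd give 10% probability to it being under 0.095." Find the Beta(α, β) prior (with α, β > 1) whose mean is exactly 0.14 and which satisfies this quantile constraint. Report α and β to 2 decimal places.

With mean 0.14 fixed, write α = 0.14s, β = 0.86s where s = α+β.
Need P(θ < 0.095) = 0.1 under Beta(0.14s, 0.86s). Normal approximation: (q−m)/√(m(1−m)/s) ≈ z_{0.1} = -1.28, so s ≈ 0.14·0.86·(-1.28)²/(0.095−0.14)² = 97.7.
At s = 97.7: P(θ<0.095) ≈ 0.088. Adjusting to match 0.1 gives s ≈ 88.80.
So α = 0.14·88.80 ≈ 12.43, β = 0.86·88.80 ≈ 76.37.

α ≈ 12.43, β ≈ 76.37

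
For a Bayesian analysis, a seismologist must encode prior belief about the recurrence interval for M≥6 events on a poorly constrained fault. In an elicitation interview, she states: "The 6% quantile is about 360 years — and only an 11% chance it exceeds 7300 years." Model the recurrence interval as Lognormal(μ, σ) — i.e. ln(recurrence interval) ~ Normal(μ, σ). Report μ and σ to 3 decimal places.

μ ≈ 7.568, σ ≈ 1.082

If T ~ Lognormal(μ,σ) then ln T ~ Normal(μ,σ), so the p-quantile of ln T is μ + z_p·σ.
ln(360) = 5.886 and ln(7300) = 8.896; z_{0.06} = -1.555, z_{0.89} = 1.227.
σ = (8.896 − 5.886)/(1.227 − (-1.555)) = 1.082.
μ = 5.886 − (-1.555)·1.082 = 7.568.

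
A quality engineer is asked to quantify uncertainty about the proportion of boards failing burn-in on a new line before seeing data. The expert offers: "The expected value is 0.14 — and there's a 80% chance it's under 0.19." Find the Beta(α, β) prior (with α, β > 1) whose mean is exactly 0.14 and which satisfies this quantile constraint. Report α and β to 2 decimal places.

With mean 0.14 fixed, write α = 0.14s, β = 0.86s where s = α+β.
Need P(θ < 0.19) = 0.8 under Beta(0.14s, 0.86s). Normal approximation: (q−m)/√(m(1−m)/s) ≈ z_{0.8} = 0.842, so s ≈ 0.14·0.86·(0.842)²/(0.19−0.14)² = 34.1.
At s = 34.1: P(θ<0.19) ≈ 0.812. Adjusting to match 0.8 gives s ≈ 29.83.
So α = 0.14·29.83 ≈ 4.18, β = 0.86·29.83 ≈ 25.66.

α ≈ 4.18, β ≈ 25.66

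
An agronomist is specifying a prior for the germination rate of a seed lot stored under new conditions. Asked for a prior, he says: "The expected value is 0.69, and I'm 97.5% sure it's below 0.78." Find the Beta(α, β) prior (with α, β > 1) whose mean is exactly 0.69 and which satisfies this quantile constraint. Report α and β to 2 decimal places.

α ≈ 63.19, β ≈ 28.39

With mean 0.69 fixed, write α = 0.69s, β = 0.31s where s = α+β.
Need P(θ < 0.78) = 0.975 under Beta(0.69s, 0.31s). Normal approximation: (q−m)/√(m(1−m)/s) ≈ z_{0.975} = 1.96, so s ≈ 0.69·0.31·(1.96)²/(0.78−0.69)² = 101.4.
At s = 101.4: P(θ<0.78) ≈ 0.981. Adjusting to match 0.975 gives s ≈ 91.58.
So α = 0.69·91.58 ≈ 63.19, β = 0.31·91.58 ≈ 28.39.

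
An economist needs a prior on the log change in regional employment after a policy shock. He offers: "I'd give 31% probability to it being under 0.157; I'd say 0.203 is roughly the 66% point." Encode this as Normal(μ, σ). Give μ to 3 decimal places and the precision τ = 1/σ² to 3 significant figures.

μ = 0.182, τ = 390

For Normal(μ,σ), the p-quantile is μ + z_p·σ. Here z_{0.31} = -0.4959, z_{0.66} = 0.4125.
So 0.157 = μ − 0.4959σ and 0.203 = μ + 0.4125σ.
Subtracting: σ = (0.203 − 0.157)/(0.4125 − (-0.4959)) = 0.051.
Then μ = 0.157 − (-0.4959)·0.051 = 0.182.
Precision τ = 1/σ² = 1/0.05064² = 390.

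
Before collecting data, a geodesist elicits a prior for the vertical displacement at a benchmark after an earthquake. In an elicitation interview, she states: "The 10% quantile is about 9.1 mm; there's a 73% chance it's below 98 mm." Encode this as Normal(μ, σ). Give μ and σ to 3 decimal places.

μ = 69.242, σ = 46.929

The p-quantile of Normal(μ,σ) is μ + z_p·σ, with z_{0.1} = -1.282 and z_{0.73} = 0.6128.
Eliminate σ: μ = (z₂·x₁ − z₁·x₂)/(z₂ − z₁) = (0.6128·9.1 − (-1.282)·98)/1.894 = 69.242.
Then σ = (x₂ − x₁)/(z₂ − z₁) = (98 − 9.1)/1.894 = 46.929.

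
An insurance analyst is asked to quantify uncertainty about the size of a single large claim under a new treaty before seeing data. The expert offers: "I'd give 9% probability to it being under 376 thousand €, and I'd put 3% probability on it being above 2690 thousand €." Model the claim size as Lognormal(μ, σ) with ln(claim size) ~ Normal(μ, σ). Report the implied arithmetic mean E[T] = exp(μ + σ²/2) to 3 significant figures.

E[T] ≈ 1030 thousand €

If T ~ Lognormal(μ,σ) then ln T ~ Normal(μ,σ), so the p-quantile of ln T is μ + z_p·σ.
ln(376) = 5.93 and ln(2690) = 7.897; z_{0.09} = -1.341, z_{0.97} = 1.881.
σ = (7.897 − 5.93)/(1.881 − (-1.341)) = 0.611.
μ = 5.93 − (-1.341)·0.611 = 6.749.
E[T] = exp(μ + σ²/2) = exp(6.749 + 0.1865) = 1030 thousand €.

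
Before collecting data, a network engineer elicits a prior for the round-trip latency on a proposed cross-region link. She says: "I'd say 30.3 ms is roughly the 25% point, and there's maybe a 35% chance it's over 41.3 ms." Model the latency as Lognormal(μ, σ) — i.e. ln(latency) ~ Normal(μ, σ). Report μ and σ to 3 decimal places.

μ ≈ 3.608, σ ≈ 0.292

If T ~ Lognormal(μ,σ) then ln T ~ Normal(μ,σ), so the p-quantile of ln T is μ + z_p·σ.
ln(30.3) = 3.411 and ln(41.3) = 3.721; z_{0.25} = -0.6745, z_{0.65} = 0.3853.
σ = (3.721 − 3.411)/(0.3853 − (-0.6745)) = 0.292.
μ = 3.411 − (-0.6745)·0.292 = 3.608.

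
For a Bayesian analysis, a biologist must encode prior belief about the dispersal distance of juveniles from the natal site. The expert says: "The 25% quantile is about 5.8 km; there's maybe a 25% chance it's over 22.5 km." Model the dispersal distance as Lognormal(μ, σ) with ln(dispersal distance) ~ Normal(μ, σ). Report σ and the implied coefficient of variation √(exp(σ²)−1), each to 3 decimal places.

If T ~ Lognormal(μ,σ) then ln T ~ Normal(μ,σ), so the p-quantile of ln T is μ + z_p·σ.
ln(5.8) = 1.758 and ln(22.5) = 3.114; z_{0.25} = -0.6745, z_{0.75} = 0.6745.
σ = (3.114 − 1.758)/(0.6745 − (-0.6745)) = 1.005.
μ = 1.758 − (-0.6745)·1.005 = 2.436.
CV = √(exp(σ²)−1) = √(exp(1.0099)−1) = 1.321.

σ ≈ 1.005, CV ≈ 1.321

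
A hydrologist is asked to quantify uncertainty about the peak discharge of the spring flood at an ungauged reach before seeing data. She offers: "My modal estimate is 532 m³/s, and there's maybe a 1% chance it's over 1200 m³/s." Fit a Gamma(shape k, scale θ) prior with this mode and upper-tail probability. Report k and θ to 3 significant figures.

Gamma(k,θ) with k>1 has mode (k−1)θ, so θ = 532/(k−1).
Need P(X < 1200) = 0.99 with θ tied to k this way. Start at k = 2, θ = 532: P(X<1200) ≈ 0.659.
Too low — raise k to concentrate. Iterating converges to k ≈ 8.25.
Then θ = 532/(8.25−1) ≈ 73.4.

k ≈ 8.25, θ ≈ 73.4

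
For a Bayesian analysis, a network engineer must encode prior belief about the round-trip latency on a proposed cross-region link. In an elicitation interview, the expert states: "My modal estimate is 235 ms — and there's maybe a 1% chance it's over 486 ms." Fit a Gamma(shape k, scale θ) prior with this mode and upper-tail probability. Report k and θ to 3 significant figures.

Gamma(k,θ) with k>1 has mode (k−1)θ, so θ = 235/(k−1).
Need P(X < 486) = 0.99 with θ tied to k this way. Start at k = 2, θ = 235: P(X<486) ≈ 0.612.
Too low — raise k to concentrate. Iterating converges to k ≈ 10.2.
Then θ = 235/(10.2−1) ≈ 25.4.

k ≈ 10.2, θ ≈ 25.4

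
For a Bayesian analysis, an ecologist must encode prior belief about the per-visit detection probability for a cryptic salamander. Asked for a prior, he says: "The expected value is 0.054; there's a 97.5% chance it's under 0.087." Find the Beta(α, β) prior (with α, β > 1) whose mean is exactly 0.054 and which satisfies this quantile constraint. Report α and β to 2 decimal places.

With mean 0.054 fixed, write α = 0.054s, β = 0.946s where s = α+β.
Need P(θ < 0.087) = 0.975 under Beta(0.054s, 0.946s). Normal approximation: (q−m)/√(m(1−m)/s) ≈ z_{0.975} = 1.96, so s ≈ 0.054·0.946·(1.96)²/(0.087−0.054)² = 180.2.
At s = 180.2: P(θ<0.087) ≈ 0.962. Adjusting to match 0.975 gives s ≈ 225.01.
So α = 0.054·225.01 ≈ 12.15, β = 0.946·225.01 ≈ 212.86.

α ≈ 12.15, β ≈ 212.86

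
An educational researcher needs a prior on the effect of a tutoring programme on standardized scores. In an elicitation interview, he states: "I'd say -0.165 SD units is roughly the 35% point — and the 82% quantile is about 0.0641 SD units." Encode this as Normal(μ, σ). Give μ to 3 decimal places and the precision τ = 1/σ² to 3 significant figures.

μ = -0.097, τ = 32.2

The p-quantile of Normal(μ,σ) is μ + z_p·σ, with z_{0.35} = -0.3853 and z_{0.82} = 0.9154.
Eliminate σ: μ = (z₂·x₁ − z₁·x₂)/(z₂ − z₁) = (0.9154·-0.165 − (-0.3853)·0.0641)/1.301 = -0.097.
Then σ = (x₂ − x₁)/(z₂ − z₁) = (0.0641 − -0.165)/1.301 = 0.176.
Precision τ = 1/σ² = 1/0.1761² = 32.2.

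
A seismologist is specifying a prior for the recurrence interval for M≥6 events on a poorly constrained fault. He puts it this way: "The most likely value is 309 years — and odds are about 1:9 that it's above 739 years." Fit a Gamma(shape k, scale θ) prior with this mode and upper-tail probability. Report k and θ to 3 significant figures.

k ≈ 3.53, θ ≈ 122

Gamma(k,θ) with k>1 has mode (k−1)θ, so θ = 309/(k−1).
Need P(X < 739) = 0.9 with θ tied to k this way. Start at k = 2, θ = 309: P(X<739) ≈ 0.690.
Too low — raise k to concentrate. Iterating converges to k ≈ 3.53.
Then θ = 309/(3.53−1) ≈ 122.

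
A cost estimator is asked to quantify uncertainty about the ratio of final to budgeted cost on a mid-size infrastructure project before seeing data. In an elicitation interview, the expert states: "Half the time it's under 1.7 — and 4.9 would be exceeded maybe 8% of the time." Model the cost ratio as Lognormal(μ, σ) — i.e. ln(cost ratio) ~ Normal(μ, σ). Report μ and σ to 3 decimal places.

μ ≈ 0.531, σ ≈ 0.753

If T ~ Lognormal(μ,σ) then ln T ~ Normal(μ,σ), so the p-quantile of ln T is μ + z_p·σ.
ln(1.7) = 0.5306 and ln(4.9) = 1.589; z_{0.5} = 0, z_{0.92} = 1.405.
σ = (1.589 − 0.5306)/(1.405 − (0)) = 0.753.
μ = 0.5306 − (0)·0.753 = 0.531.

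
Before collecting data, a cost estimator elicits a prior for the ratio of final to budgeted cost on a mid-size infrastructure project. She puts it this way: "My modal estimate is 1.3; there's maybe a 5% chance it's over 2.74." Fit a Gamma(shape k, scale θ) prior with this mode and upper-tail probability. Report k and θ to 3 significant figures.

Gamma(k,θ) with k>1 has mode (k−1)θ, so θ = 1.3/(k−1).
Need P(X < 2.74) = 0.95 with θ tied to k this way. Start at k = 2, θ = 1.3: P(X<2.74) ≈ 0.622.
Too low — raise k to concentrate. Iterating converges to k ≈ 5.97.
Then θ = 1.3/(5.97−1) ≈ 0.262.

k ≈ 5.97, θ ≈ 0.262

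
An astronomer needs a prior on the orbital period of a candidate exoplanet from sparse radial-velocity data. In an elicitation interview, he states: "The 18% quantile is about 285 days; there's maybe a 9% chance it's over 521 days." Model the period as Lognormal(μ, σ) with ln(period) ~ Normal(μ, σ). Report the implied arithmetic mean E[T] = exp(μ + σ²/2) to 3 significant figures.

E[T] ≈ 377 days

If T ~ Lognormal(μ,σ) then ln T ~ Normal(μ,σ), so the p-quantile of ln T is μ + z_p·σ.
ln(285) = 5.652 and ln(521) = 6.256; z_{0.18} = -0.9154, z_{0.91} = 1.341.
σ = (6.256 − 5.652)/(1.341 − (-0.9154)) = 0.267.
μ = 5.652 − (-0.9154)·0.267 = 5.897.
E[T] = exp(μ + σ²/2) = exp(5.897 + 0.0357) = 377 days.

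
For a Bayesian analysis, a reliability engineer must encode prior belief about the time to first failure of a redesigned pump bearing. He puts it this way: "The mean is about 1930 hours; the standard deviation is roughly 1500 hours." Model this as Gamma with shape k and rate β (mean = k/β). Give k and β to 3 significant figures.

k ≈ 1.66, β ≈ 0.000858

For Gamma(k, rate β): mean = k/β, variance = k/β², so CV = 1/√k.
CV = SD/mean = 1500/1930 = 0.7772, hence k = 1/CV² = 1.66.
Then β = k/mean = 1.66/1930 = 0.000858.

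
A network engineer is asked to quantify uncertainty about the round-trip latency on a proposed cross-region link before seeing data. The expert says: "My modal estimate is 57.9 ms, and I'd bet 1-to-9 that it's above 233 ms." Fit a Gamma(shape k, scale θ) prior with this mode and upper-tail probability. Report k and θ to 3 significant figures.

k ≈ 1.95, θ ≈ 61.1

Gamma(k,θ) with k>1 has mode (k−1)θ, so θ = 57.9/(k−1).
Need P(X < 233) = 0.9 with θ tied to k this way. Start at k = 2, θ = 57.9: P(X<233) ≈ 0.910.
Too high — lower k to spread out. Iterating converges to k ≈ 1.95.
Then θ = 57.9/(1.95−1) ≈ 61.1.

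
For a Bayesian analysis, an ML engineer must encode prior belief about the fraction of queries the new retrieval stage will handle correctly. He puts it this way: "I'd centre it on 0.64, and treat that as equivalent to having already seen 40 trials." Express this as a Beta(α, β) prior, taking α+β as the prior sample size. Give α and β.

α = 25.6, β = 14.4

Under the effective-sample-size interpretation, Beta(α, β) has prior mean α/(α+β) and prior sample size α+β.
So α+β = 40 and α/(α+β) = 0.64, giving α = 0.64·40 = 25.6 and β = 40 − 25.6 = 14.4.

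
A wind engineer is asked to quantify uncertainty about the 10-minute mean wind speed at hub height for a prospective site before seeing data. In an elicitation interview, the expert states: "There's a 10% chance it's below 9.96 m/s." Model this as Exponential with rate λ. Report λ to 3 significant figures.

P(T < 9.96) = 1 − e^(−λ·9.96) = 0.1, so λ = −ln(1−0.1)/9.96 = −ln(0.9)/9.96 = 0.0106.

λ ≈ 0.0106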